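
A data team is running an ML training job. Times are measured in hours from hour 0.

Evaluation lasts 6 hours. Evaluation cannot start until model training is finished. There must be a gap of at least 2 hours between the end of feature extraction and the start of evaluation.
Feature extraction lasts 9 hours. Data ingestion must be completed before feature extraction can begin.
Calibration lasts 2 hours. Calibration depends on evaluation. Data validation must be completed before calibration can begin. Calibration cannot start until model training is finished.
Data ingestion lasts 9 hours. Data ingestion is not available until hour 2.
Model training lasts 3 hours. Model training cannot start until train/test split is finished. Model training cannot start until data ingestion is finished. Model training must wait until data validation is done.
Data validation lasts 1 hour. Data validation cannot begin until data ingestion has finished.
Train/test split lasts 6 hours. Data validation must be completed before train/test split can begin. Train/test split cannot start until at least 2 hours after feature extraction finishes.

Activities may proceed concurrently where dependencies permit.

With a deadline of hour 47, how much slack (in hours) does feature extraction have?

8

After its own release at hour 2, data ingestion can start at hour 2 and finishes at hour 11.
Feature extraction cannot begin until data ingestion (finishes hour 11). It runs from hour 11 to 11 + 9 = hour 20.

Working backward from the deadline:
Calibration must finish by hour 47; it takes 2 hours, so it must start by 47 − 2 = hour 45.
Evaluation feeds into calibration (must start by hour 45); so evaluation must finish by hour 45 and therefore start by hour 39.
Model training feeds evaluation (must start by hour 39); calibration (must start by hour 45). Taking the minimum, model training must finish by hour 39 and start by 39 − 3 = hour 36.
Train/test split has to be done before model training (must start by hour 36). That means finishing by hour 36, i.e. starting by 36 − 6 = hour 30.
Feature extraction feeds train/test split (must start by hour 30, minus 2-hour gap → hour 28); evaluation (must start by hour 39, minus 2-hour gap → hour 37). Taking the minimum, feature extraction must finish by hour 28 and start by 28 − 9 = hour 19.
So feature extraction can start as early as hour 11 and as late as hour 19, giving 19 − 11 = 8 hours of slack.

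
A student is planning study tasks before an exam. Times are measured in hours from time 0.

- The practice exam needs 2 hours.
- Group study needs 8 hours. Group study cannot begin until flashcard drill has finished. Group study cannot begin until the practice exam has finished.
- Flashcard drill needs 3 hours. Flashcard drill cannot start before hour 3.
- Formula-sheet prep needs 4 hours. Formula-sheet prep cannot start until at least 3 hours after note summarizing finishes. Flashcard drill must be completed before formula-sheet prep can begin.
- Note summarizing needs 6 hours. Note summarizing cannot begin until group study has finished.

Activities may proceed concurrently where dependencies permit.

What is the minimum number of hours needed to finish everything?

The practice exam has no prerequisites, so it starts at hour 0 and finishes at hour 2.
Flashcard drill waits on its own release at hour 3, so it starts at hour 3 and finishes at 3 + 3 = hour 6.
Group study needs all of flashcard drill (finishes hour 6); the practice exam (finishes hour 2). That puts its earliest start at hour 6; it finishes at 6 + 8 = hour 14.
Note summarizing cannot begin until group study (finishes hour 14). It runs from hour 14 to 14 + 6 = hour 20.
Formula-sheet prep needs all of note summarizing (finishes hour 20, plus 3-hour gap → hour 23); flashcard drill (finishes hour 6). That puts its earliest start at hour 23; it finishes at 23 + 4 = hour 27.
All tasks are finished once the last one completes. Finish times: Flashcard drill at 6, The practice exam at 2, Group study at 14, Note summarizing at 20, Formula-sheet prep at 27. The latest is hour 27.

27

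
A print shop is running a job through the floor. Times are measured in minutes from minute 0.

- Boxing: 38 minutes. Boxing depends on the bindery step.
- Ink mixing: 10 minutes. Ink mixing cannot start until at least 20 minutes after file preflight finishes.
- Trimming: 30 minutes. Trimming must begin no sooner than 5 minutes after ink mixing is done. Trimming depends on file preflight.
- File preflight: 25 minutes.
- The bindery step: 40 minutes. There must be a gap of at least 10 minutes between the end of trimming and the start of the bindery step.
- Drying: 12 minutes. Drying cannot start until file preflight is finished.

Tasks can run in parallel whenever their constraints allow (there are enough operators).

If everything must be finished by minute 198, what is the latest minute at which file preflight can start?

Nothing follows boxing; the deadline of minute 198 is its only limit. It must start by 198 − 38 = minute 160.
The bindery step must finish before boxing (must start by minute 160). With a 40-minute duration, the bindery step must start by 160 − 40 = minute 120.
Trimming must finish before the bindery step (must start by minute 120, minus 10-minute gap → minute 110). With a 30-minute duration, trimming must start by 110 − 30 = minute 80.
Ink mixing has to be done before trimming (must start by minute 80, minus 5-minute gap → minute 75). That means finishing by minute 75, i.e. starting by 75 − 10 = minute 65.
Nothing follows drying; the deadline of minute 198 is its only limit. It must start by 198 − 12 = minute 186.
File preflight must finish in time for ink mixing (must start by minute 65, minus 20-minute gap → minute 45); drying (must start by minute 186); trimming (must start by minute 80). The tightest is minute 45, so file preflight must start by 45 − 25 = minute 20.

20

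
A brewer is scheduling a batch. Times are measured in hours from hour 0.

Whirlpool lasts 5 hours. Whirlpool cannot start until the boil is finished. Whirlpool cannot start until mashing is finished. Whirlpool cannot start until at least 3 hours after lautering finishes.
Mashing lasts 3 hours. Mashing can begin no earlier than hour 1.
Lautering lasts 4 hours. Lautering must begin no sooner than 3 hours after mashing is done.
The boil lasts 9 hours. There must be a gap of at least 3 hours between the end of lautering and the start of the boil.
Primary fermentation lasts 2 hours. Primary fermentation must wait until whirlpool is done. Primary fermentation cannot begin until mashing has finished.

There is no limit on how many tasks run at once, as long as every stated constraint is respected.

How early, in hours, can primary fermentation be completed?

After its own release at hour 1, mashing can start at hour 1 and finishes at hour 4.
Lautering cannot begin until mashing (finishes hour 4, plus 3-hour gap → hour 7). It runs from hour 7 to 7 + 4 = hour 11.
The boil waits on lautering (finishes hour 11, plus 3-hour gap → hour 14), so it starts at hour 14 and finishes at 14 + 9 = hour 23.
Whirlpool needs all of the boil (finishes hour 23); mashing (finishes hour 4); lautering (finishes hour 11, plus 3-hour gap → hour 14). That puts its earliest start at hour 23; it finishes at 23 + 5 = hour 28.
Primary fermentation cannot start until whirlpool (finishes hour 28); mashing (finishes hour 4). The controlling bound is hour 28, so primary fermentation finishes at 28 + 2 = hour 30.

30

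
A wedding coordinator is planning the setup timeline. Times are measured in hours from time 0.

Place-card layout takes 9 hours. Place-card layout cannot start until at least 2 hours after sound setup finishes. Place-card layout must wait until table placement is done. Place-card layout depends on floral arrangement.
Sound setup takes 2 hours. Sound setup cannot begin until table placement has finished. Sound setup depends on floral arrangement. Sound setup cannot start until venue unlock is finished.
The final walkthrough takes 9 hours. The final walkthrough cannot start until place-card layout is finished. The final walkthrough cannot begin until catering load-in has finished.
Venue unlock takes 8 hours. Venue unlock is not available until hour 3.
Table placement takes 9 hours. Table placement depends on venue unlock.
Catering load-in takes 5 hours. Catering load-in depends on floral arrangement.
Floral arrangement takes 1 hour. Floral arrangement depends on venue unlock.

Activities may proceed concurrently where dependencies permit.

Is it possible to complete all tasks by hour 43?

Venue unlock cannot begin until its own release at hour 3. It runs from hour 3 to 3 + 8 = hour 11.
After venue unlock (finishes hour 11), floral arrangement can start at hour 11 and finishes at hour 12.
Catering load-in waits on floral arrangement (finishes hour 12), so it starts at hour 12 and finishes at 12 + 5 = hour 17.
Table placement cannot begin until venue unlock (finishes hour 11). It runs from hour 11 to 11 + 9 = hour 20.
Sound setup needs all of table placement (finishes hour 20); floral arrangement (finishes hour 12); venue unlock (finishes hour 11). That puts its earliest start at hour 20; it finishes at 20 + 2 = hour 22.
Place-card layout needs all of sound setup (finishes hour 22, plus 2-hour gap → hour 24); table placement (finishes hour 20); floral arrangement (finishes hour 12). That puts its earliest start at hour 24; it finishes at 24 + 9 = hour 33.
For the final walkthrough: place-card layout (finishes hour 33); catering load-in (finishes hour 17). Taking the maximum gives a start of hour 33, and it finishes at 33 + 9 = hour 42.
Every task is finished by hour 42, which is no later than the deadline of 43, so the schedule is feasible.

Yes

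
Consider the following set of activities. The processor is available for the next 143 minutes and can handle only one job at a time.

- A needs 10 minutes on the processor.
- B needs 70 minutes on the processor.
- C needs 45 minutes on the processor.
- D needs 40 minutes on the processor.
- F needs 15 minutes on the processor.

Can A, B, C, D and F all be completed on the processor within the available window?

No

Running back to back, the jobs need 10 + 70 + 45 + 40 + 15 = 180 minutes on the processor.
Since 180 > 143, they cannot all fit.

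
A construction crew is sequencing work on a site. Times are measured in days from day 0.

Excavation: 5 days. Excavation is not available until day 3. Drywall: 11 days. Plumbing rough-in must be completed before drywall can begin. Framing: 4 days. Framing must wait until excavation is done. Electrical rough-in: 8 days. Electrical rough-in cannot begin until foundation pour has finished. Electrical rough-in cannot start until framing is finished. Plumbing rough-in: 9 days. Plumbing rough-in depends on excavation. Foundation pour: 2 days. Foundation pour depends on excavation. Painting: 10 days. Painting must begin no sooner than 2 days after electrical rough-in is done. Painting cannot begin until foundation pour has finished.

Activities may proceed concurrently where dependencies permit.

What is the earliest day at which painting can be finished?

32

After its own release at day 3, excavation can start at day 3 and finishes at day 8.
After excavation (finishes day 8), framing can start at day 8 and finishes at day 12.
Foundation pour cannot begin until excavation (finishes day 8). It runs from day 8 to 8 + 2 = day 10.
Electrical rough-in cannot start until foundation pour (finishes day 10); framing (finishes day 12). The controlling bound is day 12, so electrical rough-in finishes at 12 + 8 = day 20.
Painting needs all of electrical rough-in (finishes day 20, plus 2-day gap → day 22); foundation pour (finishes day 10). That puts its earliest start at day 22; it finishes at 22 + 10 = day 32.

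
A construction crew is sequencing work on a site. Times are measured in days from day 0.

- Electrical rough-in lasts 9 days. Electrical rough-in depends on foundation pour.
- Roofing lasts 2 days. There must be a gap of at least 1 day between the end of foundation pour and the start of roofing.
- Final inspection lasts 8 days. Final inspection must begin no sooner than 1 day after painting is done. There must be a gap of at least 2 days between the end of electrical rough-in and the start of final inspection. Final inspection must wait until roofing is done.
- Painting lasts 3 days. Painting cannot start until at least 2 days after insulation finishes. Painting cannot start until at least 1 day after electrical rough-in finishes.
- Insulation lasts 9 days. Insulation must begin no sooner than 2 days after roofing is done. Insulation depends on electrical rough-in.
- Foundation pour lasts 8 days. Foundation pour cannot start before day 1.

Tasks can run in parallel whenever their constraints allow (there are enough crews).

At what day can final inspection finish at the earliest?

41

Foundation pour waits on its own release at day 1, so it starts at day 1 and finishes at 1 + 8 = day 9.
Electrical rough-in cannot begin until foundation pour (finishes day 9). It runs from day 9 to 9 + 9 = day 18.
Roofing waits on foundation pour (finishes day 9, plus 1-day gap → day 10), so it starts at day 10 and finishes at 10 + 2 = day 12.
Insulation needs all of roofing (finishes day 12, plus 2-day gap → day 14); electrical rough-in (finishes day 18). That puts its earliest start at day 18; it finishes at 18 + 9 = day 27.
Painting cannot start until insulation (finishes day 27, plus 2-day gap → day 29); electrical rough-in (finishes day 18, plus 1-day gap → day 19). The controlling bound is day 29, so painting finishes at 29 + 3 = day 32.
Final inspection has to wait for painting (finishes day 32, plus 1-day gap → day 33); electrical rough-in (finishes day 18, plus 2-day gap → day 20); roofing (finishes day 12). The latest of these is day 33, so final inspection runs day 33 to 33 + 8 = day 41.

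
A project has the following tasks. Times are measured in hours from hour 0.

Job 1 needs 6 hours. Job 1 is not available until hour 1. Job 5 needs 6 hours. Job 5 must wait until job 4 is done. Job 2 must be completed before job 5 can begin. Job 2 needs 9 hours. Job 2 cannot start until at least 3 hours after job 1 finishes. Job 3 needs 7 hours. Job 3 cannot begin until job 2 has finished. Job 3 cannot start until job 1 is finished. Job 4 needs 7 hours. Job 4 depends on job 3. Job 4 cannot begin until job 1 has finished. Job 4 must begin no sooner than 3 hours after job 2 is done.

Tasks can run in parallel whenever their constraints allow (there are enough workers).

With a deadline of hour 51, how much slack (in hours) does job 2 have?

12

After its own release at hour 1, job 1 can start at hour 1 and finishes at hour 7.
Job 2 cannot begin until job 1 (finishes hour 7, plus 3-hour gap → hour 10). It runs from hour 10 to 10 + 9 = hour 19.

Working backward from the deadline:
Nothing follows job 5; the deadline of hour 51 is its only limit. It must start by 51 − 6 = hour 45.
Since job 5 (must start by hour 45) depends on it, job 4 must finish by hour 45. Backing off its 7-hour duration gives a latest start of hour 38.
Job 3 must finish before job 4 (must start by hour 38). With a 7-hour duration, job 3 must start by 38 − 7 = hour 31.
Job 2 feeds job 3 (must start by hour 31); job 4 (must start by hour 38, minus 3-hour gap → hour 35); job 5 (must start by hour 45). Taking the minimum, job 2 must finish by hour 31 and start by 31 − 9 = hour 22.
So job 2 can start as early as hour 10 and as late as hour 22, giving 22 − 10 = 12 hours of slack.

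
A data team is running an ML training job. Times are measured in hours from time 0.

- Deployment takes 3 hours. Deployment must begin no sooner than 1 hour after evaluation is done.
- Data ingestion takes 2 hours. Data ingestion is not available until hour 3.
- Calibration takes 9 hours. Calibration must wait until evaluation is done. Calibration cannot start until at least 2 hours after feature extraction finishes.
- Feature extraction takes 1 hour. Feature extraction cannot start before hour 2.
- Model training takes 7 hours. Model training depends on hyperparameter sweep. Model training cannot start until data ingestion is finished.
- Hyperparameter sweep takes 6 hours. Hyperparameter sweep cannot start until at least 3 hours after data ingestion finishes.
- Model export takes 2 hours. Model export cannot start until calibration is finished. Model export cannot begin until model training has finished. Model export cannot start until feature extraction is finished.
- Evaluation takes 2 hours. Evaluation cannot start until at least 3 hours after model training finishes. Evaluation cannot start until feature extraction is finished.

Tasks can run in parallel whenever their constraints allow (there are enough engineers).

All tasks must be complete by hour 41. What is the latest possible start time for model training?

Nothing follows model export; the deadline of hour 41 is its only limit. It must start by 41 − 2 = hour 39.
Calibration feeds into model export (must start by hour 39); so calibration must finish by hour 39 and therefore start by hour 30.
To finish by hour 41, deployment (duration 3) must start no later than hour 38.
Evaluation feeds calibration (must start by hour 30); deployment (must start by hour 38, minus 1-hour gap → hour 37). Taking the minimum, evaluation must finish by hour 30 and start by 30 − 2 = hour 28.
Model training must finish in time for evaluation (must start by hour 28, minus 3-hour gap → hour 25); model export (must start by hour 39). The tightest is hour 25, so model training must start by 25 − 7 = hour 18.

18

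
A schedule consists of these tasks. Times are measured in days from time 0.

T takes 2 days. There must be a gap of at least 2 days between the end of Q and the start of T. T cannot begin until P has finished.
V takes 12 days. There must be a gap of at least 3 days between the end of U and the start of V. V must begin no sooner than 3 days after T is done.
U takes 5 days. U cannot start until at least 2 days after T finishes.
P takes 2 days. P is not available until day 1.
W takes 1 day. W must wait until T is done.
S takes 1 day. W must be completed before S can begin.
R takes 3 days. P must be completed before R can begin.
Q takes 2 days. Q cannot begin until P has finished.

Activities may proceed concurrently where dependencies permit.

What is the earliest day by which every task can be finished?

31

After its own release at day 1, P can start at day 1 and finishes at day 3.
R waits on P (finishes day 3), so it starts at day 3 and finishes at 3 + 3 = day 6.
Q cannot begin until P (finishes day 3). It runs from day 3 to 3 + 2 = day 5.
For T: Q (finishes day 5, plus 2-day gap → day 7); P (finishes day 3). Taking the maximum gives a start of day 7, and it finishes at 7 + 2 = day 9.
W cannot begin until T (finishes day 9). It runs from day 9 to 9 + 1 = day 10.
S cannot begin until W (finishes day 10). It runs from day 10 to 10 + 1 = day 11.
U cannot begin until T (finishes day 9, plus 2-day gap → day 11). It runs from day 11 to 11 + 5 = day 16.
V has to wait for U (finishes day 16, plus 3-day gap → day 19); T (finishes day 9, plus 3-day gap → day 12). The latest of these is day 19, so V runs day 19 to 19 + 12 = day 31.
All tasks are finished once the last one completes. Finish times: P at 3, Q at 5, R at 6, S at 11, T at 9, U at 16, V at 31, W at 10. The latest is day 31.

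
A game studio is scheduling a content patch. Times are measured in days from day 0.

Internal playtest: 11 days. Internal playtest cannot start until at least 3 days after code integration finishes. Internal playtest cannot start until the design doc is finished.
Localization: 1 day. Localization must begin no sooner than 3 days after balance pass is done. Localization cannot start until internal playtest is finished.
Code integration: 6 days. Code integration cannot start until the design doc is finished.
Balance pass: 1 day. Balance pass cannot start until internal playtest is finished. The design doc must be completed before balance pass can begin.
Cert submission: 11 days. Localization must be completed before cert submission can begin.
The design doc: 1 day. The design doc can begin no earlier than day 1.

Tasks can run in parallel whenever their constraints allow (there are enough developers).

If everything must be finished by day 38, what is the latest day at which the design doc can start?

Cert submission has no dependents, so it just needs to finish by day 38. Starting by 38 − 11 = day 27 achieves that.
Localization must finish before cert submission (must start by day 27). With a 1-day duration, localization must start by 27 − 1 = day 26.
Balance pass has to be done before localization (must start by day 26, minus 3-day gap → day 23). That means finishing by day 23, i.e. starting by 23 − 1 = day 22.
Internal playtest must finish in time for balance pass (must start by day 22); localization (must start by day 26). The tightest is day 22, so internal playtest must start by 22 − 11 = day 11.
Code integration feeds into internal playtest (must start by day 11, minus 3-day gap → day 8); so code integration must finish by day 8 and therefore start by day 2.
For the design doc: code integration (must start by day 2); internal playtest (must start by day 11); balance pass (must start by day 22). The most restrictive is day 2; with a 1-day duration, the design doc must start by day 1.

1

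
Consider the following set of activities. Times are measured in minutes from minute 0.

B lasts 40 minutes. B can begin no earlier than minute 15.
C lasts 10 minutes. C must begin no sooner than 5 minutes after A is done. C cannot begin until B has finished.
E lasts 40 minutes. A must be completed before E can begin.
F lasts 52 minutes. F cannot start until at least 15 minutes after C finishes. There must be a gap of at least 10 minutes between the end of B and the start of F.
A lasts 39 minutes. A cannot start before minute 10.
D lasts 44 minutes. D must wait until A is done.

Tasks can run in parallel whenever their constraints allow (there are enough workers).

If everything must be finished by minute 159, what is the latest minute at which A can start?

To finish by minute 159, F (duration 52) must start no later than minute 107.
C has to be done before F (must start by minute 107, minus 15-minute gap → minute 92). That means finishing by minute 92, i.e. starting by 92 − 10 = minute 82.
To finish by minute 159, D (duration 44) must start no later than minute 115.
Nothing follows E; the deadline of minute 159 is its only limit. It must start by 159 − 40 = minute 119.
A has several dependents: C (must start by minute 82, minus 5-minute gap → minute 77); D (must start by minute 115); E (must start by minute 119). The earliest of those limits is minute 77, so A must start by 77 − 39 = minute 38.

38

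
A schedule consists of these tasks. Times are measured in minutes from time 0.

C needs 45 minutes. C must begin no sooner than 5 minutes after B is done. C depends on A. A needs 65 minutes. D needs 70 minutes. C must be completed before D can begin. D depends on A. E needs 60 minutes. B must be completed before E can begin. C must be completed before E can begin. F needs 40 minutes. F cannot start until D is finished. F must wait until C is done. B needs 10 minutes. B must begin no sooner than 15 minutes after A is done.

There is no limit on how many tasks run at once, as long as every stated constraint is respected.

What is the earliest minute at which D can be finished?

A has no prerequisites, so it starts at minute 0 and finishes at minute 65.
B waits on A (finishes minute 65, plus 15-minute gap → minute 80), so it starts at minute 80 and finishes at 80 + 10 = minute 90.
For C: B (finishes minute 90, plus 5-minute gap → minute 95); A (finishes minute 65). Taking the maximum gives a start of minute 95, and it finishes at 95 + 45 = minute 140.
For D: C (finishes minute 140); A (finishes minute 65). Taking the maximum gives a start of minute 140, and it finishes at 140 + 70 = minute 210.

210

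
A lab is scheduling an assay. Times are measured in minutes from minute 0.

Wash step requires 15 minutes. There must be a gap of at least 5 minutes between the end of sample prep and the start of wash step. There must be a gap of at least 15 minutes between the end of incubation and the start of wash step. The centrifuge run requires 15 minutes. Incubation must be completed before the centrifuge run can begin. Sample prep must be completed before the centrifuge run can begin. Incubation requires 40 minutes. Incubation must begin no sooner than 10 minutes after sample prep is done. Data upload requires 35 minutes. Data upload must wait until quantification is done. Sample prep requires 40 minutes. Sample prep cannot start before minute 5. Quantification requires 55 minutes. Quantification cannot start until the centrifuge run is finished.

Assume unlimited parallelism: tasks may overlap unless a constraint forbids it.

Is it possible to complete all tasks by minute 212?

Yes

Sample prep waits on its own release at minute 5, so it starts at minute 5 and finishes at 5 + 40 = minute 45.
After sample prep (finishes minute 45, plus 10-minute gap → minute 55), incubation can start at minute 55 and finishes at minute 95.
Wash step cannot start until sample prep (finishes minute 45, plus 5-minute gap → minute 50); incubation (finishes minute 95, plus 15-minute gap → minute 110). The controlling bound is minute 110, so wash step finishes at 110 + 15 = minute 125.
The centrifuge run needs all of incubation (finishes minute 95); sample prep (finishes minute 45). That puts its earliest start at minute 95; it finishes at 95 + 15 = minute 110.
After the centrifuge run (finishes minute 110), quantification can start at minute 110 and finishes at minute 165.
After quantification (finishes minute 165), data upload can start at minute 165 and finishes at minute 200.
Every task is finished by minute 200, which is no later than the deadline of 212, so the schedule is feasible.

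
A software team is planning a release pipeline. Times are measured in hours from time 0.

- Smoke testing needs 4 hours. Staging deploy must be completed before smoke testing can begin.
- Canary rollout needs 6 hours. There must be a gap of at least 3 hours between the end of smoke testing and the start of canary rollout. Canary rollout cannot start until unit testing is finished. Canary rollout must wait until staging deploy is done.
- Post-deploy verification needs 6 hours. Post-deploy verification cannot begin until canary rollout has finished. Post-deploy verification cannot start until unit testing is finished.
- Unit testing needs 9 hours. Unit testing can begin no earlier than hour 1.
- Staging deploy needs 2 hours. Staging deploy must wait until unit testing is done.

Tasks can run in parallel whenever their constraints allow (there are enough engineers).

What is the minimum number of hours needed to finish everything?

Unit testing cannot begin until its own release at hour 1. It runs from hour 1 to 1 + 9 = hour 10.
After unit testing (finishes hour 10), staging deploy can start at hour 10 and finishes at hour 12.
Smoke testing cannot begin until staging deploy (finishes hour 12). It runs from hour 12 to 12 + 4 = hour 16.
Canary rollout needs all of smoke testing (finishes hour 16, plus 3-hour gap → hour 19); unit testing (finishes hour 10); staging deploy (finishes hour 12). That puts its earliest start at hour 19; it finishes at 19 + 6 = hour 25.
Post-deploy verification has to wait for canary rollout (finishes hour 25); unit testing (finishes hour 10). The latest of these is hour 25, so post-deploy verification runs hour 25 to 25 + 6 = hour 31.
All tasks are finished once the last one completes. Finish times: Unit testing at 10, Staging deploy at 12, Smoke testing at 16, Canary rollout at 25, Post-deploy verification at 31. The latest is hour 31.

31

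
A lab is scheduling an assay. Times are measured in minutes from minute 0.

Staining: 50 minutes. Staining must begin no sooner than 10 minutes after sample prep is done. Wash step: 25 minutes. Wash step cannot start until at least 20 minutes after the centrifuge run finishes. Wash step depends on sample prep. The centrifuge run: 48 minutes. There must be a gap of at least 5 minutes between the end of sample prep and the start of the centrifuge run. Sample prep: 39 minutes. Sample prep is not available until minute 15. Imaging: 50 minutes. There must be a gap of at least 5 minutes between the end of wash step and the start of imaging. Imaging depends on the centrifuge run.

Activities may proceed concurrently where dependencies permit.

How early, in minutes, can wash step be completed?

Sample prep waits on its own release at minute 15, so it starts at minute 15 and finishes at 15 + 39 = minute 54.
After sample prep (finishes minute 54, plus 5-minute gap → minute 59), the centrifuge run can start at minute 59 and finishes at minute 107.
Wash step needs all of the centrifuge run (finishes minute 107, plus 20-minute gap → minute 127); sample prep (finishes minute 54). That puts its earliest start at minute 127; it finishes at 127 + 25 = minute 152.

152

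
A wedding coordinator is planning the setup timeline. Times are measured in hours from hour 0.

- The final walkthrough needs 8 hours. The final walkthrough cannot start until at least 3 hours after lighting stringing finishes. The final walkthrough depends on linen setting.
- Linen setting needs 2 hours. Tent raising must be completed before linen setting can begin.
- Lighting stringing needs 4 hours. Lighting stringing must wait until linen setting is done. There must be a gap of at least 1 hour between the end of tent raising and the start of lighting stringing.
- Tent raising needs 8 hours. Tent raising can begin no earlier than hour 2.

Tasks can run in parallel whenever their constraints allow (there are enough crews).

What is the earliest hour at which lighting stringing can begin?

Tent raising cannot begin until its own release at hour 2. It runs from hour 2 to 2 + 8 = hour 10.
Linen setting cannot begin until tent raising (finishes hour 10). It runs from hour 10 to 10 + 2 = hour 12.
Lighting stringing waits on linen setting (finishes hour 12); tent raising (finishes hour 10, plus 1-hour gap → hour 11). The latest of these is hour 12, which is the earliest lighting stringing can start.

12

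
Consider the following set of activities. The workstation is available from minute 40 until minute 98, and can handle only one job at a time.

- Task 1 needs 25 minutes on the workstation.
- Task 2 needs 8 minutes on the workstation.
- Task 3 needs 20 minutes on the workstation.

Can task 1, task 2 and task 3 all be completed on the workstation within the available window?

Yes

The workstation window is 98 − 40 = 58 minutes.
Running back to back, the jobs need 25 + 8 + 20 = 53 minutes on the workstation.
Since 53 ≤ 58, they fit within the window.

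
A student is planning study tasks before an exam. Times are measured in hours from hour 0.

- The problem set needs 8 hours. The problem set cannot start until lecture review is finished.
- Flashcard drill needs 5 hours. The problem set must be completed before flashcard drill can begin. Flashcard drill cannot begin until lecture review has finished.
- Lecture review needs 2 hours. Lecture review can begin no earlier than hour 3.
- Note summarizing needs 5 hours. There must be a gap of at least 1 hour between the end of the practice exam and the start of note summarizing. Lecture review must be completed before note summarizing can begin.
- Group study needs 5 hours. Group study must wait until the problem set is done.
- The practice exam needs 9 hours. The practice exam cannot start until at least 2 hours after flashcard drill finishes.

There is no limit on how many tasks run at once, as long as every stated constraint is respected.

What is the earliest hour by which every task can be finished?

After its own release at hour 3, lecture review can start at hour 3 and finishes at hour 5.
The problem set cannot begin until lecture review (finishes hour 5). It runs from hour 5 to 5 + 8 = hour 13.
Group study cannot begin until the problem set (finishes hour 13). It runs from hour 13 to 13 + 5 = hour 18.
For flashcard drill: the problem set (finishes hour 13); lecture review (finishes hour 5). Taking the maximum gives a start of hour 13, and it finishes at 13 + 5 = hour 18.
After flashcard drill (finishes hour 18, plus 2-hour gap → hour 20), the practice exam can start at hour 20 and finishes at hour 29.
Note summarizing needs all of the practice exam (finishes hour 29, plus 1-hour gap → hour 30); lecture review (finishes hour 5). That puts its earliest start at hour 30; it finishes at 30 + 5 = hour 35.
All tasks are finished once the last one completes. Finish times: Lecture review at 5, The problem set at 13, Flashcard drill at 18, The practice exam at 29, Group study at 18, Note summarizing at 35. The latest is hour 35.

35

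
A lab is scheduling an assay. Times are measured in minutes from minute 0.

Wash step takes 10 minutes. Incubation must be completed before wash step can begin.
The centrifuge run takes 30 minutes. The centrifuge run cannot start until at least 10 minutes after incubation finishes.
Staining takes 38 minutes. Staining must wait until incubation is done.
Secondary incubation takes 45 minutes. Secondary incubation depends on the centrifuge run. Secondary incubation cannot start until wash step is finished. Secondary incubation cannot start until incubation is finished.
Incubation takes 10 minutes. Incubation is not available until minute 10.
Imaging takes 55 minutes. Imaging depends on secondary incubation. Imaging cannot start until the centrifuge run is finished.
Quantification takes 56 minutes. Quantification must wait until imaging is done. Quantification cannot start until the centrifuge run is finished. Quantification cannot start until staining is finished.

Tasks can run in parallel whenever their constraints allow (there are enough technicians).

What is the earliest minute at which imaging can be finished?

160

Incubation waits on its own release at minute 10, so it starts at minute 10 and finishes at 10 + 10 = minute 20.
After incubation (finishes minute 20), wash step can start at minute 20 and finishes at minute 30.
The centrifuge run waits on incubation (finishes minute 20, plus 10-minute gap → minute 30), so it starts at minute 30 and finishes at 30 + 30 = minute 60.
Secondary incubation cannot start until the centrifuge run (finishes minute 60); wash step (finishes minute 30); incubation (finishes minute 20). The controlling bound is minute 60, so secondary incubation finishes at 60 + 45 = minute 105.
Imaging needs all of secondary incubation (finishes minute 105); the centrifuge run (finishes minute 60). That puts its earliest start at minute 105; it finishes at 105 + 55 = minute 160.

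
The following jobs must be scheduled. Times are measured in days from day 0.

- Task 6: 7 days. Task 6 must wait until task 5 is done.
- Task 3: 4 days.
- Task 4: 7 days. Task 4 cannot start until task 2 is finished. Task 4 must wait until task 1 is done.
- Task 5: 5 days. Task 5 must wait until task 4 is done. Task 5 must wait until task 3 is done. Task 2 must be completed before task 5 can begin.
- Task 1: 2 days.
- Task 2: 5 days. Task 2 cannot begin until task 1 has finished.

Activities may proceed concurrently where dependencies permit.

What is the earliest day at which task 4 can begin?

7

Task 1 can start immediately at day 0; it finishes at day 2.
After task 1 (finishes day 2), task 2 can start at day 2 and finishes at day 7.
Task 4 waits on task 2 (finishes day 7); task 1 (finishes day 2). The latest of these is day 7, which is the earliest task 4 can start.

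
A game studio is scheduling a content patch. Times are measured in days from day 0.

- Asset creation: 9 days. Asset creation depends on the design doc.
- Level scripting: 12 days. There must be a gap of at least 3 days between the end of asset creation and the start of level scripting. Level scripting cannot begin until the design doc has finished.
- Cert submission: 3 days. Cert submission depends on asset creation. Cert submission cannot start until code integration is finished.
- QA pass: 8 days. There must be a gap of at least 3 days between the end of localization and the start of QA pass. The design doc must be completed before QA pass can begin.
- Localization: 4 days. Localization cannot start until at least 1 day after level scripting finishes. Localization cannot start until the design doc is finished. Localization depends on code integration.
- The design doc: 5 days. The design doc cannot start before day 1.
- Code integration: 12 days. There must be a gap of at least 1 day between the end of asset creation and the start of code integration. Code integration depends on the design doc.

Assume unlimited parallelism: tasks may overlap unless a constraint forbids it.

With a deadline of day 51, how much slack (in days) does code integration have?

The design doc waits on its own release at day 1, so it starts at day 1 and finishes at 1 + 5 = day 6.
After the design doc (finishes day 6), asset creation can start at day 6 and finishes at day 15.
Code integration needs all of asset creation (finishes day 15, plus 1-day gap → day 16); the design doc (finishes day 6). That puts its earliest start at day 16; it finishes at 16 + 12 = day 28.

Working backward from the deadline:
To finish by day 51, QA pass (duration 8) must start no later than day 43.
Localization feeds into QA pass (must start by day 43, minus 3-day gap → day 40); so localization must finish by day 40 and therefore start by day 36.
Cert submission has no dependents, so it just needs to finish by day 51. Starting by 51 − 3 = day 48 achieves that.
Code integration has several dependents: localization (must start by day 36); cert submission (must start by day 48). The earliest of those limits is day 36, so code integration must start by 36 − 12 = day 24.
So code integration can start as early as day 16 and as late as day 24, giving 24 − 16 = 8 days of slack.

8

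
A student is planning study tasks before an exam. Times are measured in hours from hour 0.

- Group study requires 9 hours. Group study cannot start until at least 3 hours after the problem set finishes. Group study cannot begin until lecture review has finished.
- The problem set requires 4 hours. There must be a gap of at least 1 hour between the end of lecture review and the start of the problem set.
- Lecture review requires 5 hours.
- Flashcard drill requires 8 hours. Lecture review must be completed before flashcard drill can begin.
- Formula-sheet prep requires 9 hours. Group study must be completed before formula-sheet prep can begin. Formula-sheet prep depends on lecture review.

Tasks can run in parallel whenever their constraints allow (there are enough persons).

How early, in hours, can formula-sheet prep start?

Nothing blocks lecture review, so it runs from hour 0 to hour 5.
The problem set cannot begin until lecture review (finishes hour 5, plus 1-hour gap → hour 6). It runs from hour 6 to 6 + 4 = hour 10.
For group study: the problem set (finishes hour 10, plus 3-hour gap → hour 13); lecture review (finishes hour 5). Taking the maximum gives a start of hour 13, and it finishes at 13 + 9 = hour 22.
Formula-sheet prep waits on group study (finishes hour 22); lecture review (finishes hour 5). The latest of these is hour 22, which is the earliest formula-sheet prep can start.

22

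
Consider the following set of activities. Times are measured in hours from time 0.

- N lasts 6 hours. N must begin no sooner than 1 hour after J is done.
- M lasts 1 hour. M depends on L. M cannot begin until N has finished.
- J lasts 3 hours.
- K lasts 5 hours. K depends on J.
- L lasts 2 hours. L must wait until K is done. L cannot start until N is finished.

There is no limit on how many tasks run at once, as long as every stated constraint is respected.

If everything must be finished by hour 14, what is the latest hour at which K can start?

To finish by hour 14, M (duration 1) must start no later than hour 13.
L must finish before M (must start by hour 13). With a 2-hour duration, L must start by 13 − 2 = hour 11.
K feeds into L (must start by hour 11); so K must finish by hour 11 and therefore start by hour 6.

6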